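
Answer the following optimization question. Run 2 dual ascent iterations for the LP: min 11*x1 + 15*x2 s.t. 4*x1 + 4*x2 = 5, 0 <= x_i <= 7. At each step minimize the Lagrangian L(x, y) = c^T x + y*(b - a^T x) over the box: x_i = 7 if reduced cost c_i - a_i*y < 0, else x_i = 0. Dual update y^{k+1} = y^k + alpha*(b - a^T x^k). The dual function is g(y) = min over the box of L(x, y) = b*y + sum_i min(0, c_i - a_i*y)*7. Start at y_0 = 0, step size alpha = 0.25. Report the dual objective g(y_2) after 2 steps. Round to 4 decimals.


Dual ascent for LP: min 11*x1 + 15*x2, 4*x1 + 4*x2 = 5, 0 <= x_i <= 7
Step 1: y^k = 0.0, reduced costs: (11.0, 15.0)
  x^k = (0.0, 0.0), subgradient = b - a^T x = 5.0
  y^{k+1} = 0.0 + 0.25*5.0 = 1.25
Step 2: y^k = 1.25, reduced costs: (6.0, 10.0)
  x^k = (0.0, 0.0), subgradient = b - a^T x = 5.0
  y^{k+1} = 1.25 + 0.25*5.0 = 2.5
Dual objective at y_2 = 2.5: reduced costs (1.0, 5.0), box minimizer x = (0.0, 0.0)
g(y_2) = b*y + (c1 - a1*y)*x1 + (c2 - a2*y)*x2 = 5*2.5 + 1.0*0.0 + 5.0*0.0 = 12.5 + 0.0 + 0.0 = 12.5


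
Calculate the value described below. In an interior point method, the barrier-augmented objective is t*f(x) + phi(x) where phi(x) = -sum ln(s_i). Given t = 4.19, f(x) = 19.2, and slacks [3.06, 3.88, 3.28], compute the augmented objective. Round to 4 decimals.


Step 1: Compute log-barrier.
ln values: [1.1184, 1.3558, 1.1878]
phi = -(1.1184 + 1.3558 + 1.1878) = -3.6621
Step 2: Compute augmented objective.
t*f(x) = 4.19*19.2 = 80.448
Total = 80.448 - 3.6621 = 76.7859


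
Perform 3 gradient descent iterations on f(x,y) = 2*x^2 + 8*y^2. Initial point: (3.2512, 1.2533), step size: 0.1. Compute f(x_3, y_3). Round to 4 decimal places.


Gradient descent on f(x,y) = 2*x^2 + 8*y^2.
Starting point: (3.2512, 1.2533), alpha = 0.1
Step 1: grad_x = 2*2*3.2512 = 13.0048, grad_y = 2*8*1.2533 = 20.0528
  x_1 = 3.2512 - 0.1*13.0048 = 1.9507
  y_1 = 1.2533 - 0.1*20.0528 = -0.752
Step 2: grad_x = 2*2*1.9507 = 7.8029, grad_y = 2*8*-0.752 = -12.0317
  x_2 = 1.9507 - 0.1*7.8029 = 1.1704
  y_2 = -0.752 - 0.1*-12.0317 = 0.4512
Step 3: grad_x = 2*2*1.1704 = 4.6817, grad_y = 2*8*0.4512 = 7.219
  x_3 = 1.1704 - 0.1*4.6817 = 0.7023
  y_3 = 0.4512 - 0.1*7.219 = -0.2707
f(0.7023, -0.2707) = 2*0.7023^2 + 8*(-0.2707)^2 = 1.5726


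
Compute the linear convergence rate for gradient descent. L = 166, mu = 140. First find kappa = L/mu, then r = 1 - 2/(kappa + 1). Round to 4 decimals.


Step 1: Compute the condition number.
kappa = L/mu = 166/140 = 1.1857
Step 2: Compute the convergence rate.
r = 1 - 2/(kappa + 1) = 1 - 2*mu/(L + mu) = (L - mu)/(L + mu) = 26/306 = 0.085


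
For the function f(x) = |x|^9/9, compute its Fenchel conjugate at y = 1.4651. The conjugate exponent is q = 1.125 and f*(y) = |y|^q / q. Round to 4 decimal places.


The conjugate exponent q satisfies 1/p + 1/q = 1.
p = 9, so q = 9/(9 - 1) = 1.125
|y|^q = 1.4651^1.125 = 1.5367
f*(1.4651) = 1.5367 / 1.125 = 1.366


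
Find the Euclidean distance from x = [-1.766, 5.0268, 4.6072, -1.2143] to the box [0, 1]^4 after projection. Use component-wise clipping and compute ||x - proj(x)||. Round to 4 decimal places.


Project each component onto [0, 1].
clip(-1.766) = 0.0, clip(5.0268) = 1.0, clip(4.6072) = 1.0, clip(-1.2143) = 0.0
Projection = [0.0, 1.0, 1.0, 0.0]
Squared diffs: [3.1188, 16.2151, 13.0119, 1.4745]
Distance = sqrt(33.8203) = 5.8155


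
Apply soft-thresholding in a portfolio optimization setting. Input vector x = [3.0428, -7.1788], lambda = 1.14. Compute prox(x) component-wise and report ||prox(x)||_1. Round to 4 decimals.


Soft-thresholding with lambda = 1.14:
prox(3.0428) = sign(3.0428)*max(|3.0428| - 1.14, 0) = 1.9028
prox(-7.1788) = sign(-7.1788)*max(|-7.1788| - 1.14, 0) = -6.0388
prox(x) = [1.9028, -6.0388]
||prox(x)||_1 = 1.9028 + 6.0388 = 7.9416


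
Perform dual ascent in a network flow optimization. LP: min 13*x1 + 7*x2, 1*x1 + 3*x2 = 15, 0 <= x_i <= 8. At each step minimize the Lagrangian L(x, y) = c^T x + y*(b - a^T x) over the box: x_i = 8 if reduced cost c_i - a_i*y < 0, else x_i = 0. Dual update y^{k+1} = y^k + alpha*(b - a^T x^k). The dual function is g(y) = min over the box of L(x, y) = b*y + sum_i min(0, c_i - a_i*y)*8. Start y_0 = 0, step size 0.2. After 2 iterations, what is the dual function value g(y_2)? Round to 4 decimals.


Dual ascent for LP: min 13*x1 + 7*x2, 1*x1 + 3*x2 = 15, 0 <= x_i <= 8
Step 1: y^k = 0.0, reduced costs: (13.0, 7.0)
  x^k = (0.0, 0.0), subgradient = b - a^T x = 15.0
  y^{k+1} = 0.0 + 0.2*15.0 = 3.0
Step 2: y^k = 3.0, reduced costs: (10.0, -2.0)
  x^k = (0.0, 8.0), subgradient = b - a^T x = -9.0
  y^{k+1} = 3.0 + 0.2*-9.0 = 1.2
Dual objective at y_2 = 1.2: reduced costs (11.8, 3.4), box minimizer x = (0.0, 0.0)
g(y_2) = b*y + (c1 - a1*y)*x1 + (c2 - a2*y)*x2 = 15*1.2 + 11.8*0.0 + 3.4*0.0 = 18.0 + 0.0 + 0.0 = 18.0


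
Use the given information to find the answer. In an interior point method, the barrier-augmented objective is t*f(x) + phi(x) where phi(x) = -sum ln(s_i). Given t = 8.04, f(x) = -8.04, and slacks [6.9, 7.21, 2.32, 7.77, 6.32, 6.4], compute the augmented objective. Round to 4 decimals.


Step 1: Compute log-barrier.
ln values: [1.9315, 1.9755, 0.8416, 2.0503, 1.8437, 1.8563]
phi = -(1.9315 + 1.9755 + 0.8416 + 2.0503 + 1.8437 + 1.8563) = -10.4988
Step 2: Compute augmented objective.
t*f(x) = 8.04*-8.04 = -64.6416
Total = -64.6416 - 10.4988 = -75.1404


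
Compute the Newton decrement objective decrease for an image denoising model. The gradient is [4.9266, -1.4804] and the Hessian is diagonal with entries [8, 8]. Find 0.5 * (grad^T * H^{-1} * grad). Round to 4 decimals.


Step 1: H is diagonal, so H^(-1) * g = [0.6158, -0.1851].
Step 2: g^T H^(-1) g = sum_i g_i^2 / H_ii
  = (4.9266)^2/8 + (-1.4804)^2/8
  = 3.0339 + 0.2739 = 3.3079
Step 3: Objective decrease = 0.5 * g^T H^(-1) g = 1.6539


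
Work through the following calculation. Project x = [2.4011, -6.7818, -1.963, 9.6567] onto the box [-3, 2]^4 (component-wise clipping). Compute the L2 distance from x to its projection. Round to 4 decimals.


Project each component onto [-3, 2].
clip(2.4011) = 2.0, clip(-6.7818) = -3.0, clip(-1.963) = -1.963, clip(9.6567) = 2.0
Projection = [2.0, -3.0, -1.963, 2.0]
Squared diffs: [0.1609, 14.302, 0.0, 58.6251]
Distance = sqrt(73.088) = 8.5491


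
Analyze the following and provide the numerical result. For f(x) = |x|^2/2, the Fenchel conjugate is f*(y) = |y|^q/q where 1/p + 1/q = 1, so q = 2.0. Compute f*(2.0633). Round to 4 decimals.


The conjugate exponent q satisfies 1/p + 1/q = 1.
p = 2, so q = 2/(2 - 1) = 2.0
|y|^q = 2.0633^2.0 = 4.2572
f*(2.0633) = 4.2572 / 2.0 = 2.1286


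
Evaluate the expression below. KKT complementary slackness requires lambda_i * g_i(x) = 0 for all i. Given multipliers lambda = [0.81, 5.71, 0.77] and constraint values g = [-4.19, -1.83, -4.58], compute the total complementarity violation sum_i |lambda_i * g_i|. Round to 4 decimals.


KKT complementary slackness check:
lambda_1 * g_1 = 0.81 * -4.19 = -3.3939
lambda_2 * g_2 = 5.71 * -1.83 = -10.4493
lambda_3 * g_3 = 0.77 * -4.58 = -3.5266
Total violation = 3.3939 + 10.4493 + 3.5266 = 17.3698


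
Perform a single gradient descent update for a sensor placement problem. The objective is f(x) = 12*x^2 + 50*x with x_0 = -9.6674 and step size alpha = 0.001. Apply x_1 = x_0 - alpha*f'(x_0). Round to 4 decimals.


We compute the gradient at x_0 and apply the update.
f'(x) = 24*x + 50
f'(-9.6674) = 24*-9.6674 + 50 = -182.0176
x_1 = -9.6674 - 0.001*-182.0176 = -9.4854


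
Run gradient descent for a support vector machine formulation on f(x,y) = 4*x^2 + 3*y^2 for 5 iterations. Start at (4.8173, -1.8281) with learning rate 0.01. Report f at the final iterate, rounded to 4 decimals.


Gradient descent on f(x,y) = 4*x^2 + 3*y^2.
Starting point: (4.8173, -1.8281), alpha = 0.01
Step 1: grad_x = 2*4*4.8173 = 38.5384, grad_y = 2*3*-1.8281 = -10.9686
  x_1 = 4.8173 - 0.01*38.5384 = 4.4319
  y_1 = -1.8281 - 0.01*-10.9686 = -1.7184
Step 2: grad_x = 2*4*4.4319 = 35.4553, grad_y = 2*3*-1.7184 = -10.3105
  x_2 = 4.4319 - 0.01*35.4553 = 4.0774
  y_2 = -1.7184 - 0.01*-10.3105 = -1.6153
Step 3: grad_x = 2*4*4.0774 = 32.6189, grad_y = 2*3*-1.6153 = -9.6919
  x_3 = 4.0774 - 0.01*32.6189 = 3.7512
  y_3 = -1.6153 - 0.01*-9.6919 = -1.5184
Step 4: grad_x = 2*4*3.7512 = 30.0094, grad_y = 2*3*-1.5184 = -9.1103
  x_4 = 3.7512 - 0.01*30.0094 = 3.4511
  y_4 = -1.5184 - 0.01*-9.1103 = -1.4273
Step 5: grad_x = 2*4*3.4511 = 27.6086, grad_y = 2*3*-1.4273 = -8.5637
  x_5 = 3.4511 - 0.01*27.6086 = 3.175
  y_5 = -1.4273 - 0.01*-8.5637 = -1.3416
f(3.175, -1.3416) = 4*3.175^2 + 3*(-1.3416)^2 = 45.7224


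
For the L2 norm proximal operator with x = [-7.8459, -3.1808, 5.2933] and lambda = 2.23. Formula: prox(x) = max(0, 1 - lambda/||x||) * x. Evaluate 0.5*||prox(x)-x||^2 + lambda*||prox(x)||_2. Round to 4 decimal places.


Step 1: Compute ||x||.
||x|| = 9.9847
Step 2: Compute scaling factor.
scale = max(0, 1 - 2.23/9.9847) = 0.7767
Step 3: prox(x) = [-6.0936, -2.4704, 4.1111]
||prox(x)|| = 7.7547
Step 4: Proximal objective.
0.5*||prox-x||^2 = 2.4865
lambda*||prox|| = 17.293
Total = 19.7795


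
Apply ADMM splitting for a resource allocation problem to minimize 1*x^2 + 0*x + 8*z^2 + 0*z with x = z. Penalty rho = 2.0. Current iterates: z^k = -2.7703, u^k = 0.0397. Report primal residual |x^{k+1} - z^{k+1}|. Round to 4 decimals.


ADMM iteration with rho = 2.0, z^k = -2.7703, u^k = 0.0397
Step 1: x-update.
Minimize 1*x^2 + 0*x + (2.0/2)*(x + 2.7703 + 0.0397)^2
FOC: (2*1 + 2.0)*x = 0 + 2.0*(-2.7703 - 0.0397)
x^{k+1} = -1.405
Step 2: z-update.
Minimize 8*z^2 + 0*z + (2.0/2)*(-1.405 - z + 0.0397)^2
FOC: (2*8 + 2.0)*z = 0 + 2.0*(-1.405 + 0.0397)
z^{k+1} = -0.1517
Step 3: u-update.
u^{k+1} = 0.0397 - 1.405 + 0.1517 = -1.2136
Step 4: Primal residual = |-1.405 + 0.1517| = 1.2533


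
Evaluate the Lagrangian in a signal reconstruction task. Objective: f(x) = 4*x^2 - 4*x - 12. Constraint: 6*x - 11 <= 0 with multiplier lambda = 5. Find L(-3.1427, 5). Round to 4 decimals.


Step 1: Evaluate f(x).
f(-3.1427) = 4*(-3.1427)^2 - 4*(-3.1427) - 12 = 40.0771
Step 2: Evaluate g(x).
g(-3.1427) = 6*-3.1427 - 11 = -29.8562
Step 3: Compute Lagrangian.
L = 40.0771 + 5*-29.8562 = -109.2039


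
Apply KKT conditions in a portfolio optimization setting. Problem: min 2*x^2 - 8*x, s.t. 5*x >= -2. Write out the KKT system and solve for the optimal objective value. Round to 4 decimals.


Step 1: Try lambda = 0 (constraint inactive).
Stationarity: 2*2*x - 8 = 0
x* = 8/(2*2) = 2.0
Check constraint: 5*2.0 = 10.0 >= -2 -- satisfied.
Step 2: Compute optimal value.
f(x*) = 2*2.0^2 - 8*2.0 = -8.0


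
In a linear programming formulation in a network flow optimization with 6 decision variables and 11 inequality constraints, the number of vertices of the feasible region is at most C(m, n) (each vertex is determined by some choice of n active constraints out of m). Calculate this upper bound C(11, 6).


Each vertex corresponds to some choice of n active constraints out of m, so the number of vertices is at most C(m, n) = m! / (n!(m-n)!).
m = 11, n = 6
Numerator: 11 * 10 * 9 * 8 * 7 * 6
Denominator: 6! = 720
C(11, 6) = 462


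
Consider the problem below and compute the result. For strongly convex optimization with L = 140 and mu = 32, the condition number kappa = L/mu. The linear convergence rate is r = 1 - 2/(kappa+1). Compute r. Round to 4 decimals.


Step 1: Compute the condition number.
kappa = L/mu = 140/32 = 4.375
Step 2: Compute the convergence rate.
r = 1 - 2/(kappa + 1) = 1 - 2*mu/(L + mu) = (L - mu)/(L + mu) = 108/172 = 0.6279


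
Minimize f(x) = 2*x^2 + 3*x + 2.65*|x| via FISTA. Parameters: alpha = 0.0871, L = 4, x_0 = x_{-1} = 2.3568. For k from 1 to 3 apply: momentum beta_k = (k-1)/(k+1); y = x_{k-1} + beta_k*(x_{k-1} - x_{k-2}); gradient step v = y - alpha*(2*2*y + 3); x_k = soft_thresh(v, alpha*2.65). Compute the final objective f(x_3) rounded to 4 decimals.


FISTA on f(x) = 2*x^2 + 3*x + 2.65*|x|
L = 4, alpha = 0.0871
Iteration 1: beta = 0.0, y = 2.3568 + 0.0*(2.3568 - 2.3568) = 2.3568
  grad(y) = 12.4272, v = y - alpha*grad = 1.2744
  prox(v) = soft_thresh(1.2744, 0.2308) = 1.0436
Iteration 2: beta = 0.3333, y = 1.0436 + 0.3333*(1.0436 - 2.3568) = 0.6058
  grad(y) = 5.4233, v = y - alpha*grad = 0.1335
  prox(v) = soft_thresh(0.1335, 0.2308) = 0.0
Iteration 3: beta = 0.5, y = 0.0 + 0.5*(0.0 - 1.0436) = -0.5218
  grad(y) = 0.9128, v = y - alpha*grad = -0.6013
  prox(v) = soft_thresh(-0.6013, 0.2308) = -0.3705
f(x_3) = 2*(-0.3705)^2 + 3*(-0.3705) + 2.65*|-0.3705| = 0.1448


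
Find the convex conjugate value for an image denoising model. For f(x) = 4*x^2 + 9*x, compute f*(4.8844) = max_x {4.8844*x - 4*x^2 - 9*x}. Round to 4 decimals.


f*(y) = sup_x {y*x - a*x^2 - b*x} = sup_x {(y-b)*x - a*x^2}
FOC: (y - b) - 2a*x = 0 => x* = (y - b)/(2a)
x* = (4.8844 - 9)/(2*4) = -0.5145
f*(4.8844) = (y-b)^2/(4a) = (4.8844 - 9)^2/(4*4)
= 16.9382/16 = 1.0586


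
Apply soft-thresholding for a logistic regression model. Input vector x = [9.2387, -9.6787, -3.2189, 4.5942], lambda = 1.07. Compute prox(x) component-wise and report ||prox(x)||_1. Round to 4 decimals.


Soft-thresholding with lambda = 1.07:
prox(9.2387) = sign(9.2387)*max(|9.2387| - 1.07, 0) = 8.1687
prox(-9.6787) = sign(-9.6787)*max(|-9.6787| - 1.07, 0) = -8.6087
prox(-3.2189) = sign(-3.2189)*max(|-3.2189| - 1.07, 0) = -2.1489
prox(4.5942) = sign(4.5942)*max(|4.5942| - 1.07, 0) = 3.5242
prox(x) = [8.1687, -8.6087, -2.1489, 3.5242]
||prox(x)||_1 = 8.1687 + 8.6087 + 2.1489 + 3.5242 = 22.4505


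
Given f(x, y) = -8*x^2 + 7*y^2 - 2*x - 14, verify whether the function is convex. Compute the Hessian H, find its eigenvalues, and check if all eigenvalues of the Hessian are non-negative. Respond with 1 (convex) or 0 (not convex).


The Hessian of f(x,y) = -8*x^2 + 7*y^2 - 2*x - 14 is:
H = [[-16, 0], [0, 14]]
Trace = -16 + 14 = -2
Determinant = -16*14 - (0)^2 = -224
Discriminant = (-2)^2 - 4*-224 = 900.0
Eigenvalues: lambda_1 = -16.0, lambda_2 = 14.0
The function is not convex.

0


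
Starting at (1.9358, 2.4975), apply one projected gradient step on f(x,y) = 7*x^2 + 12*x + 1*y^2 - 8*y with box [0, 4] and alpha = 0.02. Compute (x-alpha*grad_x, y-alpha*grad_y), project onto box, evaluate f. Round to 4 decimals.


Step 1: Compute gradient at (1.9358, 2.4975).
grad_x = 2*7*1.9358 + 12 = 39.1012
grad_y = 2*1*2.4975 - 8 = -3.005
Step 2: Gradient step.
x_raw = 1.9358 - 0.02*39.1012 = 1.1538
y_raw = 2.4975 - 0.02*-3.005 = 2.5576
Step 3: Project onto [0, 4].
x_proj = clip(1.1538) = 1.1538
y_proj = clip(2.5576) = 2.5576
Step 4: Evaluate f.
f(1.1538, 2.5576) = 9.2442


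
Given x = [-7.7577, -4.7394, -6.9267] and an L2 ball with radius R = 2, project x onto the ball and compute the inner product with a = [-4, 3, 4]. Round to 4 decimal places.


Step 1: Compute ||x|| (intermediates to 6 decimals).
||x|| = sqrt((-7.7577)^2 + (-4.7394)^2 + (-6.9267)^2) = 11.429042
Step 2: Project.
Since ||x|| > R, scale = R/||x|| = 2/11.429042 = 0.174993, proj(x) = scale * x
proj(x) = [-1.357543, -0.829362, -1.212124]
Step 3: Dot product.
a^T * proj(x) = -4*(-1.357543) + 3*(-0.829362) + 4*(-1.212124) = -1.9064


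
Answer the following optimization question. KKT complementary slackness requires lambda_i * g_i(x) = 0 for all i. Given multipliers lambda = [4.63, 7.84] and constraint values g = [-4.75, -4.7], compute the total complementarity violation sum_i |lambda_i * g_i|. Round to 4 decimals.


KKT complementary slackness check:
lambda_1 * g_1 = 4.63 * -4.75 = -21.9925
lambda_2 * g_2 = 7.84 * -4.7 = -36.848
Total violation = 21.9925 + 36.848 = 58.8405


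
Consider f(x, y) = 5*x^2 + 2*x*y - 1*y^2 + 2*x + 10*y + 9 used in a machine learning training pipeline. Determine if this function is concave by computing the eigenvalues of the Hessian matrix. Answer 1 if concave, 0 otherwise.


The Hessian of f(x,y) = 5*x^2 + 2*x*y - 1*y^2 + 2*x + 10*y + 9 is:
H = [[10, 2], [2, -2]]
Trace = 10 - 2 = 8
Determinant = 10*-2 - (2)^2 = -24
Discriminant = (8)^2 - 4*-24 = 160.0
Eigenvalues: lambda_1 = -2.3246, lambda_2 = 10.3246
The function is not concave.

0


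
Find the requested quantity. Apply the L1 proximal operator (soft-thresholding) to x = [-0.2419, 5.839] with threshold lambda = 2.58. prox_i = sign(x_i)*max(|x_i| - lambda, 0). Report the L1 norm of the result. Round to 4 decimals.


Soft-thresholding with lambda = 2.58:
prox(-0.2419) = sign(-0.2419)*max(|-0.2419| - 2.58, 0) = 0.0
prox(5.839) = sign(5.839)*max(|5.839| - 2.58, 0) = 3.259
prox(x) = [0.0, 3.259]
||prox(x)||_1 = 0.0 + 3.259 = 3.259


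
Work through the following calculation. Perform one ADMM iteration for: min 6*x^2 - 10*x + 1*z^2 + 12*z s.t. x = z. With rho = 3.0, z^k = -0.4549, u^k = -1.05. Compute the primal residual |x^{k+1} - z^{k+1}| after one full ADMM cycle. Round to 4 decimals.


ADMM iteration with rho = 3.0, z^k = -0.4549, u^k = -1.05
Step 1: x-update.
Minimize 6*x^2 - 10*x + (3.0/2)*(x + 0.4549 - 1.05)^2
FOC: (2*6 + 3.0)*x = 10 + 3.0*(-0.4549 + 1.05)
x^{k+1} = 0.7857
Step 2: z-update.
Minimize 1*z^2 + 12*z + (3.0/2)*(0.7857 - z - 1.05)^2
FOC: (2*1 + 3.0)*z = -12 + 3.0*(0.7857 - 1.05)
z^{k+1} = -2.5586
Step 3: u-update.
u^{k+1} = -1.05 + 0.7857 + 2.5586 = 2.2943
Step 4: Primal residual = |0.7857 + 2.5586| = 3.3443


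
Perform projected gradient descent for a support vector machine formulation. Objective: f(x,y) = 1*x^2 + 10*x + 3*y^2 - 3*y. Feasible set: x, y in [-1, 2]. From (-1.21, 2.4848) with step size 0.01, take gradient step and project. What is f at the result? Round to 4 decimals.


Step 1: Compute gradient at (-1.21, 2.4848).
grad_x = 2*1*-1.21 + 10 = 7.58
grad_y = 2*3*2.4848 - 3 = 11.9088
Step 2: Gradient step.
x_raw = -1.21 - 0.01*7.58 = -1.2858
y_raw = 2.4848 - 0.01*11.9088 = 2.3657
Step 3: Project onto [-1, 2].
x_proj = clip(-1.2858) = -1.0
y_proj = clip(2.3657) = 2.0
Step 4: Evaluate f.
f(-1.0, 2.0) = -3.0


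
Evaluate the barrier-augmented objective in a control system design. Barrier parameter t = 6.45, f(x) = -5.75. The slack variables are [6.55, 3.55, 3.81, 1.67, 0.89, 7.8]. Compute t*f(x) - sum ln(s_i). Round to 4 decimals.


Step 1: Compute log-barrier.
ln values: [1.8795, 1.2669, 1.3376, 0.5128, -0.1165, 2.0541]
phi = -(1.8795 + 1.2669 + 1.3376 + 0.5128 - 0.1165 + 2.0541) = -6.9345
Step 2: Compute augmented objective.
t*f(x) = 6.45*-5.75 = -37.0875
Total = -37.0875 - 6.9345 = -44.022


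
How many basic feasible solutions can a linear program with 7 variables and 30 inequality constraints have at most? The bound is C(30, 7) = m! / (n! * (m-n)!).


Each vertex corresponds to some choice of n active constraints out of m, so the number of vertices is at most C(m, n) = m! / (n!(m-n)!).
m = 30, n = 7
Numerator: 30 * 29 * 28 * 27 * 26 * 25 * 24
Denominator: 7! = 5040
C(30, 7) = 2035800


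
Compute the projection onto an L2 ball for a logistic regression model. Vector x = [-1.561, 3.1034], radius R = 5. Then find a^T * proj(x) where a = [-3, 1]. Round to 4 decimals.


Step 1: Compute ||x|| (intermediates to 6 decimals).
||x|| = sqrt((-1.561)^2 + 3.1034^2) = 3.473876
Step 2: Project.
Since ||x|| <= R, proj = x (no scaling needed).
proj(x) = [-1.561, 3.1034]
Step 3: Dot product.
a^T * proj(x) = -3*(-1.561) + 1*3.1034 = 7.7864


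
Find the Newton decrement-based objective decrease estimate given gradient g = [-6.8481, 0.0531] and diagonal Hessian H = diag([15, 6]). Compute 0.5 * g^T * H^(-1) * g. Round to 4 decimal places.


Step 1: H is diagonal, so H^(-1) * g = [-0.4565, 0.0089].
Step 2: g^T H^(-1) g = sum_i g_i^2 / H_ii
  = (-6.8481)^2/15 + (0.0531)^2/6
  = 3.1264 + 0.0005 = 3.1269
Step 3: Objective decrease = 0.5 * g^T H^(-1) g = 1.5635


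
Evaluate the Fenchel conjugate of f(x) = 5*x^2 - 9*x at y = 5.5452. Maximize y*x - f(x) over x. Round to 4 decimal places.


f*(y) = sup_x {y*x - a*x^2 - b*x} = sup_x {(y-b)*x - a*x^2}
FOC: (y - b) - 2a*x = 0 => x* = (y - b)/(2a)
x* = (5.5452 + 9)/(2*5) = 1.4545
f*(5.5452) = (y-b)^2/(4a) = (5.5452 + 9)^2/(4*5)
= 211.5628/20 = 10.5781


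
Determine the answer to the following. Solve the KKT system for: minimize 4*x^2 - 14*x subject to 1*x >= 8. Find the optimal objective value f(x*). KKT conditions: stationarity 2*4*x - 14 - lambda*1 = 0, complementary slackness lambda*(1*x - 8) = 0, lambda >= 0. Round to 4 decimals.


Step 1: Try lambda = 0 (constraint inactive).
x_unc = 14/(2*4) = 1.75
Check: 1*1.75 = 1.75 < 8 -- violated!
Step 2: Constraint must be active: 1*x = 8
x* = 8/1 = 8.0
lambda = (2*4*8.0 - 14)/1 = 50.0
Step 3: Compute optimal value.
f(x*) = 4*8.0^2 - 14*8.0 = 144.0


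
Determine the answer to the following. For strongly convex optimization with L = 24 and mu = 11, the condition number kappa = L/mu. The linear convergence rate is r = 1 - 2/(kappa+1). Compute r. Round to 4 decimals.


Step 1: Compute the condition number.
kappa = L/mu = 24/11 = 2.1818
Step 2: Compute the convergence rate.
r = 1 - 2/(kappa + 1) = 1 - 2*mu/(L + mu) = (L - mu)/(L + mu) = 13/35 = 0.3714


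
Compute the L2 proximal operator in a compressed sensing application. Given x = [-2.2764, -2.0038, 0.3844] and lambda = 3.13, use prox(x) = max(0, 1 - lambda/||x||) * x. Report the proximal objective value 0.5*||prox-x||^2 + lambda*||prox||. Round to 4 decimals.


Step 1: Compute ||x||.
||x|| = 3.057
Step 2: Compute scaling factor.
scale = max(0, 1 - 3.13/3.057) = 0.0
Step 3: prox(x) = [-0.0, -0.0, 0.0]
||prox(x)|| = 0.0
Step 4: Proximal objective.
0.5*||prox-x||^2 = 4.6725
lambda*||prox|| = 0.0
Total = 4.6725


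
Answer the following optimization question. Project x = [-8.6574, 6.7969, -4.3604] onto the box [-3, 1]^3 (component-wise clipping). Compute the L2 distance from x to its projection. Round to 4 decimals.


Project each component onto [-3, 1].
clip(-8.6574) = -3.0, clip(6.7969) = 1.0, clip(-4.3604) = -3.0
Projection = [-3.0, 1.0, -3.0]
Squared diffs: [32.0062, 33.604, 1.8507]
Distance = sqrt(67.4609) = 8.2135


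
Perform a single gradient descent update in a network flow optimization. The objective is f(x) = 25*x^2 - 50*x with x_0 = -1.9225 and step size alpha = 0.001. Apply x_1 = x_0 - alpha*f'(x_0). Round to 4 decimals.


We compute the gradient at x_0 and apply the update.
f'(x) = 50*x - 50
f'(-1.9225) = 50*-1.9225 - 50 = -146.125
x_1 = -1.9225 - 0.001*-146.125 = -1.7764


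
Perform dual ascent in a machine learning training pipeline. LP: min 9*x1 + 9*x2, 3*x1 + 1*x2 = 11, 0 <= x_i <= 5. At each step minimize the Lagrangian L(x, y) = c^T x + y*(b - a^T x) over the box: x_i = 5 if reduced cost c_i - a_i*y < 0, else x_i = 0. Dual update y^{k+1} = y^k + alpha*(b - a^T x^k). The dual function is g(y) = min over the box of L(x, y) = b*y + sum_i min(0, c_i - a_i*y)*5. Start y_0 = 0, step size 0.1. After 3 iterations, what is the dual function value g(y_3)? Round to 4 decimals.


Dual ascent for LP: min 9*x1 + 9*x2, 3*x1 + 1*x2 = 11, 0 <= x_i <= 5
Step 1: y^k = 0.0, reduced costs: (9.0, 9.0)
  x^k = (0.0, 0.0), subgradient = b - a^T x = 11.0
  y^{k+1} = 0.0 + 0.1*11.0 = 1.1
Step 2: y^k = 1.1, reduced costs: (5.7, 7.9)
  x^k = (0.0, 0.0), subgradient = b - a^T x = 11.0
  y^{k+1} = 1.1 + 0.1*11.0 = 2.2
Step 3: y^k = 2.2, reduced costs: (2.4, 6.8)
  x^k = (0.0, 0.0), subgradient = b - a^T x = 11.0
  y^{k+1} = 2.2 + 0.1*11.0 = 3.3
Dual objective at y_3 = 3.3: reduced costs (-0.9, 5.7), box minimizer x = (5.0, 0.0)
g(y_3) = b*y + (c1 - a1*y)*x1 + (c2 - a2*y)*x2 = 11*3.3 + (-0.9)*5.0 + 5.7*0.0 = 36.3 - 4.5 + 0.0 = 31.8


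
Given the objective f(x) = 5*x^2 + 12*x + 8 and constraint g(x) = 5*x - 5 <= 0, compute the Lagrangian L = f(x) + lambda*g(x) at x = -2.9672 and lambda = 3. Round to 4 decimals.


Step 1: Evaluate f(x).
f(-2.9672) = 5*(-2.9672)^2 + 12*(-2.9672) + 8 = 16.415
Step 2: Evaluate g(x).
g(-2.9672) = 5*-2.9672 - 5 = -19.836
Step 3: Compute Lagrangian.
L = 16.415 + 3*-19.836 = -43.093


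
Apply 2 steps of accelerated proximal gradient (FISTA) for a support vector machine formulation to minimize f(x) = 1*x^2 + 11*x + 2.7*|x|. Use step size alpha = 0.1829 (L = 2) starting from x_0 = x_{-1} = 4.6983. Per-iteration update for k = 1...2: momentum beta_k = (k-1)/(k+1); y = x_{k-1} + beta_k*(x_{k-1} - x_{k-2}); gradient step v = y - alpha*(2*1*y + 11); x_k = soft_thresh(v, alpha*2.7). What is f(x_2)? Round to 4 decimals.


FISTA on f(x) = 1*x^2 + 11*x + 2.7*|x|
L = 2, alpha = 0.1829
Iteration 1: beta = 0.0, y = 4.6983 + 0.0*(4.6983 - 4.6983) = 4.6983
  grad(y) = 20.3966, v = y - alpha*grad = 0.9678
  prox(v) = soft_thresh(0.9678, 0.4938) = 0.4739
Iteration 2: beta = 0.3333, y = 0.4739 + 0.3333*(0.4739 - 4.6983) = -0.9342
  grad(y) = 9.1316, v = y - alpha*grad = -2.6044
  prox(v) = soft_thresh(-2.6044, 0.4938) = -2.1105
f(x_2) = 1*(-2.1105)^2 + 11*(-2.1105) + 2.7*|-2.1105| = -13.0631


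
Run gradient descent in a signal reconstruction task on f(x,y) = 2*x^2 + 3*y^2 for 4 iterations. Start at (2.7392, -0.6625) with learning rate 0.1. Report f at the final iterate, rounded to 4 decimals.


Gradient descent on f(x,y) = 2*x^2 + 3*y^2.
Starting point: (2.7392, -0.6625), alpha = 0.1
Step 1: grad_x = 2*2*2.7392 = 10.9568, grad_y = 2*3*-0.6625 = -3.975
  x_1 = 2.7392 - 0.1*10.9568 = 1.6435
  y_1 = -0.6625 - 0.1*-3.975 = -0.265
Step 2: grad_x = 2*2*1.6435 = 6.5741, grad_y = 2*3*-0.265 = -1.59
  x_2 = 1.6435 - 0.1*6.5741 = 0.9861
  y_2 = -0.265 - 0.1*-1.59 = -0.106
Step 3: grad_x = 2*2*0.9861 = 3.9444, grad_y = 2*3*-0.106 = -0.636
  x_3 = 0.9861 - 0.1*3.9444 = 0.5917
  y_3 = -0.106 - 0.1*-0.636 = -0.0424
Step 4: grad_x = 2*2*0.5917 = 2.3667, grad_y = 2*3*-0.0424 = -0.2544
  x_4 = 0.5917 - 0.1*2.3667 = 0.355
  y_4 = -0.0424 - 0.1*-0.2544 = -0.017
f(0.355, -0.017) = 2*0.355^2 + 3*(-0.017)^2 = 0.2529


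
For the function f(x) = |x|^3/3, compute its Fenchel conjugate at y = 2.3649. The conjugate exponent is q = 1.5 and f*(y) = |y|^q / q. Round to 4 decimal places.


The conjugate exponent q satisfies 1/p + 1/q = 1.
p = 3, so q = 3/(3 - 1) = 1.5
|y|^q = 2.3649^1.5 = 3.6368
f*(2.3649) = 3.6368 / 1.5 = 2.4245


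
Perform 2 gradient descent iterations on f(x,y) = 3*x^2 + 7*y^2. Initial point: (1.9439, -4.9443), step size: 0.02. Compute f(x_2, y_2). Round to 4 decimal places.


Gradient descent on f(x,y) = 3*x^2 + 7*y^2.
Starting point: (1.9439, -4.9443), alpha = 0.02
Step 1: grad_x = 2*3*1.9439 = 11.6634, grad_y = 2*7*-4.9443 = -69.2202
  x_1 = 1.9439 - 0.02*11.6634 = 1.7106
  y_1 = -4.9443 - 0.02*-69.2202 = -3.5599
Step 2: grad_x = 2*3*1.7106 = 10.2638, grad_y = 2*7*-3.5599 = -49.8385
  x_2 = 1.7106 - 0.02*10.2638 = 1.5054
  y_2 = -3.5599 - 0.02*-49.8385 = -2.5631
f(1.5054, -2.5631) = 3*1.5054^2 + 7*(-2.5631)^2 = 52.7856


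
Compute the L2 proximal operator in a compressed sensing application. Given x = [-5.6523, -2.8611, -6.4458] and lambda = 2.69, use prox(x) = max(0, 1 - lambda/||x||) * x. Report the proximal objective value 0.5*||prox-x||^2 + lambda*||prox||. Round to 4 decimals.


Step 1: Compute ||x||.
||x|| = 9.0378
Step 2: Compute scaling factor.
scale = max(0, 1 - 2.69/9.0378) = 0.7024
Step 3: prox(x) = [-3.97, -2.0095, -4.5273]
||prox(x)|| = 6.3478
Step 4: Proximal objective.
0.5*||prox-x||^2 = 3.6181
lambda*||prox|| = 17.0756
Total = 20.6938


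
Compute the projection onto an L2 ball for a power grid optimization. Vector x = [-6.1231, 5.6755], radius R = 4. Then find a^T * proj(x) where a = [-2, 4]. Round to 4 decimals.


Step 1: Compute ||x|| (intermediates to 6 decimals).
||x|| = sqrt((-6.1231)^2 + 5.6755^2) = 8.348871
Step 2: Project.
Since ||x|| > R, scale = R/||x|| = 4/8.348871 = 0.479107, proj(x) = scale * x
proj(x) = [-2.93362, 2.719172]
Step 3: Dot product.
a^T * proj(x) = -2*(-2.93362) + 4*2.719172 = 16.7439


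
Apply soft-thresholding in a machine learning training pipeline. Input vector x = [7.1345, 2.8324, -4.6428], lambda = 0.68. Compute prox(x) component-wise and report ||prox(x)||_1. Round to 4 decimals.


Soft-thresholding with lambda = 0.68:
prox(7.1345) = sign(7.1345)*max(|7.1345| - 0.68, 0) = 6.4545
prox(2.8324) = sign(2.8324)*max(|2.8324| - 0.68, 0) = 2.1524
prox(-4.6428) = sign(-4.6428)*max(|-4.6428| - 0.68, 0) = -3.9628
prox(x) = [6.4545, 2.1524, -3.9628]
||prox(x)||_1 = 6.4545 + 2.1524 + 3.9628 = 12.5697


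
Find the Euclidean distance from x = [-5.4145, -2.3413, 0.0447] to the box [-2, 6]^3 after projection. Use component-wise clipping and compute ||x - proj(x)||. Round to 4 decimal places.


Project each component onto [-2, 6].
clip(-5.4145) = -2.0, clip(-2.3413) = -2.0, clip(0.0447) = 0.0447
Projection = [-2.0, -2.0, 0.0447]
Squared diffs: [11.6588, 0.1165, 0.0]
Distance = sqrt(11.7753) = 3.4315


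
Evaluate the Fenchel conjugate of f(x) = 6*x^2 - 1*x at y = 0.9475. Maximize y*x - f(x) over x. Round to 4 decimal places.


f*(y) = sup_x {y*x - a*x^2 - b*x} = sup_x {(y-b)*x - a*x^2}
FOC: (y - b) - 2a*x = 0 => x* = (y - b)/(2a)
x* = (0.9475 + 1)/(2*6) = 0.1623
f*(0.9475) = (y-b)^2/(4a) = (0.9475 + 1)^2/(4*6)
= 3.7928/24 = 0.158


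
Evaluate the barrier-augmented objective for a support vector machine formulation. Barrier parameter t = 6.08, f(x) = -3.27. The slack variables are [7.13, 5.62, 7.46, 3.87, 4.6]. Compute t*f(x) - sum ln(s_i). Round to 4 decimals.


Step 1: Compute log-barrier.
ln values: [1.9643, 1.7263, 2.0096, 1.3533, 1.5261]
phi = -(1.9643 + 1.7263 + 2.0096 + 1.3533 + 1.5261) = -8.5795
Step 2: Compute augmented objective.
t*f(x) = 6.08*-3.27 = -19.8816
Total = -19.8816 - 8.5795 = -28.4611


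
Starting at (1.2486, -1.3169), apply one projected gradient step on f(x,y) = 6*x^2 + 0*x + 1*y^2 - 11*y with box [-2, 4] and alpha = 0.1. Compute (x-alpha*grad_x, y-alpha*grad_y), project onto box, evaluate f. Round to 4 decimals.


Step 1: Compute gradient at (1.2486, -1.3169).
grad_x = 2*6*1.2486 + 0 = 14.9832
grad_y = 2*1*-1.3169 - 11 = -13.6338
Step 2: Gradient step.
x_raw = 1.2486 - 0.1*14.9832 = -0.2497
y_raw = -1.3169 - 0.1*-13.6338 = 0.0465
Step 3: Project onto [-2, 4].
x_proj = clip(-0.2497) = -0.2497
y_proj = clip(0.0465) = 0.0465
Step 4: Evaluate f.
f(-0.2497, 0.0465) = -0.135


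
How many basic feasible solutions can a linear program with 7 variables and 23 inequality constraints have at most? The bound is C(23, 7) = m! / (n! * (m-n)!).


Each vertex corresponds to some choice of n active constraints out of m, so the number of vertices is at most C(m, n) = m! / (n!(m-n)!).
m = 23, n = 7
Numerator: 23 * 22 * 21 * 20 * 19 * 18 * 17
Denominator: 7! = 5040
C(23, 7) = 245157


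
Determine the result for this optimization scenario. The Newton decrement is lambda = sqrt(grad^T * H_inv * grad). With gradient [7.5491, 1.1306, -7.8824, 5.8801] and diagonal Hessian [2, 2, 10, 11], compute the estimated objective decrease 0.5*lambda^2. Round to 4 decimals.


Step 1: H is diagonal, so H^(-1) * g = [3.7746, 0.5653, -0.7882, 0.5346].
Step 2: g^T H^(-1) g = sum_i g_i^2 / H_ii
  = (7.5491)^2/2 + (1.1306)^2/2 + (-7.8824)^2/10 + (5.8801)^2/11
  = 28.4945 + 0.6391 + 6.2132 + 3.1432 = 38.49
Step 3: Objective decrease = 0.5 * g^T H^(-1) g = 19.245


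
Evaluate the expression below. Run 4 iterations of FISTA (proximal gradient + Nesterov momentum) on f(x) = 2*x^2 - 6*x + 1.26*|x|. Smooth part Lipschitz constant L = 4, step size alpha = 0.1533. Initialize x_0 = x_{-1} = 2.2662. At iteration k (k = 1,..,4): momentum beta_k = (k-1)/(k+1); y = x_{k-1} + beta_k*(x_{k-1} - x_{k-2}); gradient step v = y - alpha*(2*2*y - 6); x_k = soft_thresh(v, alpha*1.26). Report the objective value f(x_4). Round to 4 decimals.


FISTA on f(x) = 2*x^2 - 6*x + 1.26*|x|
L = 4, alpha = 0.1533
Iteration 1: beta = 0.0, y = 2.2662 + 0.0*(2.2662 - 2.2662) = 2.2662
  grad(y) = 3.0648, v = y - alpha*grad = 1.7964
  prox(v) = soft_thresh(1.7964, 0.1932) = 1.6032
Iteration 2: beta = 0.3333, y = 1.6032 + 0.3333*(1.6032 - 2.2662) = 1.3822
  grad(y) = -0.4712, v = y - alpha*grad = 1.4544
  prox(v) = soft_thresh(1.4544, 0.1932) = 1.2613
Iteration 3: beta = 0.5, y = 1.2613 + 0.5*(1.2613 - 1.6032) = 1.0903
  grad(y) = -1.6387, v = y - alpha*grad = 1.3415
  prox(v) = soft_thresh(1.3415, 0.1932) = 1.1484
Iteration 4: beta = 0.6, y = 1.1484 + 0.6*(1.1484 - 1.2613) = 1.0806
  grad(y) = -1.6775, v = y - alpha*grad = 1.3378
  prox(v) = soft_thresh(1.3378, 0.1932) = 1.1446
f(x_4) = 2*1.1446^2 - 6*1.1446 + 1.26*|1.1446| = -2.8052


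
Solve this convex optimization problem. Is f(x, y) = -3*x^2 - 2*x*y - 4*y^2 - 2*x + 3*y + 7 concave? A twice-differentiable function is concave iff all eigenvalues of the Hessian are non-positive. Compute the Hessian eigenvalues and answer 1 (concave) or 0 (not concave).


The Hessian of f(x,y) = -3*x^2 - 2*x*y - 4*y^2 - 2*x + 3*y + 7 is:
H = [[-6, -2], [-2, -8]]
Trace = -6 - 8 = -14
Determinant = -6*-8 - (-2)^2 = 44
Discriminant = (-14)^2 - 4*44 = 20.0
Eigenvalues: lambda_1 = -9.2361, lambda_2 = -4.7639
The function is concave.

1


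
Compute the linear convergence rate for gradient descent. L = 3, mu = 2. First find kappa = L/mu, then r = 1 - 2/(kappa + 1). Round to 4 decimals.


Step 1: Compute the condition number.
kappa = L/mu = 3/2 = 1.5
Step 2: Compute the convergence rate.
r = 1 - 2/(kappa + 1) = 1 - 2*mu/(L + mu) = (L - mu)/(L + mu) = 1/5 = 0.2


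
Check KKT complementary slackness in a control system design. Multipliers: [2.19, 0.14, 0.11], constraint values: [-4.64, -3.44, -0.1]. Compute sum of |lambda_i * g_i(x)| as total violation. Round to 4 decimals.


KKT complementary slackness check:
lambda_1 * g_1 = 2.19 * -4.64 = -10.1616
lambda_2 * g_2 = 0.14 * -3.44 = -0.4816
lambda_3 * g_3 = 0.11 * -0.1 = -0.011
Total violation = 10.1616 + 0.4816 + 0.011 = 10.6542


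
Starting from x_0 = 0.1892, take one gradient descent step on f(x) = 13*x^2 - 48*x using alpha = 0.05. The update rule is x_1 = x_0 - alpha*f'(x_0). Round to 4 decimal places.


We compute the gradient at x_0 and apply the update.
f'(x) = 26*x - 48
f'(0.1892) = 26*0.1892 - 48 = -43.0808
x_1 = 0.1892 - 0.05*-43.0808 = 2.3432


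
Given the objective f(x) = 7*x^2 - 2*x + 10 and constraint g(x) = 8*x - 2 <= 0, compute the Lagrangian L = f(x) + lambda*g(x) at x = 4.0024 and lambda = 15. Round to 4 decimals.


Step 1: Evaluate f(x).
f(4.0024) = 7*4.0024^2 - 2*4.0024 + 10 = 114.1296
Step 2: Evaluate g(x).
g(4.0024) = 8*4.0024 - 2 = 30.0192
Step 3: Compute Lagrangian.
L = 114.1296 + 15*30.0192 = 564.4176


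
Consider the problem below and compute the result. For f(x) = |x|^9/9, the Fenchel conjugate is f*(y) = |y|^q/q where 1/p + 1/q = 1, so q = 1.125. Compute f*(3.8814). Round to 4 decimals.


The conjugate exponent q satisfies 1/p + 1/q = 1.
p = 9, so q = 9/(9 - 1) = 1.125
|y|^q = 3.8814^1.125 = 4.5985
f*(3.8814) = 4.5985 / 1.125 = 4.0875


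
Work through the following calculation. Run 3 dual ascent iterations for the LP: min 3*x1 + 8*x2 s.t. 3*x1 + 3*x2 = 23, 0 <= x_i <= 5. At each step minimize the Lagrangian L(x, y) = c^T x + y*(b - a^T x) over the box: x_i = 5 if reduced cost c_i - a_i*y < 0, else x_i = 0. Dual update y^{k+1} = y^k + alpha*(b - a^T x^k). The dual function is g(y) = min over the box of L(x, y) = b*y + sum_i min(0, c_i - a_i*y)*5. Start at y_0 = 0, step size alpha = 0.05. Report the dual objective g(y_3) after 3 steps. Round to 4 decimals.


Dual ascent for LP: min 3*x1 + 8*x2, 3*x1 + 3*x2 = 23, 0 <= x_i <= 5
Step 1: y^k = 0.0, reduced costs: (3.0, 8.0)
  x^k = (0.0, 0.0), subgradient = b - a^T x = 23.0
  y^{k+1} = 0.0 + 0.05*23.0 = 1.15
Step 2: y^k = 1.15, reduced costs: (-0.45, 4.55)
  x^k = (5.0, 0.0), subgradient = b - a^T x = 8.0
  y^{k+1} = 1.15 + 0.05*8.0 = 1.55
Step 3: y^k = 1.55, reduced costs: (-1.65, 3.35)
  x^k = (5.0, 0.0), subgradient = b - a^T x = 8.0
  y^{k+1} = 1.55 + 0.05*8.0 = 1.95
Dual objective at y_3 = 1.95: reduced costs (-2.85, 2.15), box minimizer x = (5.0, 0.0)
g(y_3) = b*y + (c1 - a1*y)*x1 + (c2 - a2*y)*x2 = 23*1.95 + (-2.85)*5.0 + 2.15*0.0 = 44.85 - 14.25 + 0.0 = 30.6


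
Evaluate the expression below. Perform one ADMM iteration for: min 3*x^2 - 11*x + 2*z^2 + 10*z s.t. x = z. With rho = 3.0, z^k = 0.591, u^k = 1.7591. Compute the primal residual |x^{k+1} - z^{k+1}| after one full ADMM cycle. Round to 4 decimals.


ADMM iteration with rho = 3.0, z^k = 0.591, u^k = 1.7591
Step 1: x-update.
Minimize 3*x^2 - 11*x + (3.0/2)*(x - 0.591 + 1.7591)^2
FOC: (2*3 + 3.0)*x = 11 + 3.0*(0.591 - 1.7591)
x^{k+1} = 0.8329
Step 2: z-update.
Minimize 2*z^2 + 10*z + (3.0/2)*(0.8329 - z + 1.7591)^2
FOC: (2*2 + 3.0)*z = -10 + 3.0*(0.8329 + 1.7591)
z^{k+1} = -0.3177
Step 3: u-update.
u^{k+1} = 1.7591 + 0.8329 + 0.3177 = 2.9097
Step 4: Primal residual = |0.8329 + 0.3177| = 1.1506


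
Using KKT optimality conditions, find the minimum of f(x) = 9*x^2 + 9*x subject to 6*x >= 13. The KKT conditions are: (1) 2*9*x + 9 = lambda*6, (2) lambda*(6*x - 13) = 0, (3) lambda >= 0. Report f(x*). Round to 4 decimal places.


Step 1: Try lambda = 0 (constraint inactive).
x_unc = -9/(2*9) = -0.5
Check: 6*-0.5 = -3.0 < 13 -- violated!
Step 2: Constraint must be active: 6*x = 13
x* = 13/6 = 2.1667 (rounded; the exact value 13/6 is used below)
lambda = (2*9*(13/6) + 9)/6 = 8.0
Step 3: Compute optimal value.
f(x*) = 9*(13/6)^2 + 9*(13/6) = 61.75


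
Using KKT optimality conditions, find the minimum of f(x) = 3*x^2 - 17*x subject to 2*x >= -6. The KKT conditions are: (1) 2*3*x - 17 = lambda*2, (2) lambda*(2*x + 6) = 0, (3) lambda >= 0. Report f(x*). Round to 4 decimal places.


Step 1: Try lambda = 0 (constraint inactive).
Stationarity: 2*3*x - 17 = 0
x* = 17/(2*3) = 17/6 = 2.8333 (rounded; the exact value 17/6 is used below)
Check constraint: 2*2.8333 = 5.6666 >= -6 -- satisfied.
Step 2: Compute optimal value.
f(x*) = 3*(17/6)^2 - 17*(17/6) = -24.0833


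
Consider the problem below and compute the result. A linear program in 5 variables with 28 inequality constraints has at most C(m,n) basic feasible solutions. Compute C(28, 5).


Each vertex corresponds to some choice of n active constraints out of m, so the number of vertices is at most C(m, n) = m! / (n!(m-n)!).
m = 28, n = 5
Numerator: 28 * 27 * 26 * 25 * 24
Denominator: 5! = 120
C(28, 5) = 98280


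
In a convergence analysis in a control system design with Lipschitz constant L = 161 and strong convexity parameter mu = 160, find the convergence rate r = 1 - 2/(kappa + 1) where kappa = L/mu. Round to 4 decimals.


Step 1: Compute the condition number.
kappa = L/mu = 161/160 = 1.0063
Step 2: Compute the convergence rate.
r = 1 - 2/(kappa + 1) = 1 - 2*mu/(L + mu) = (L - mu)/(L + mu) = 1/321 = 0.0031


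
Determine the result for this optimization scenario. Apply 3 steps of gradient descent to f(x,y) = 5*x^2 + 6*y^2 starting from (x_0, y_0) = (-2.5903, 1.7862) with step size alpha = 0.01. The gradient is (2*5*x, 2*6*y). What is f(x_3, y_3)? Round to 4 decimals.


Gradient descent on f(x,y) = 5*x^2 + 6*y^2.
Starting point: (-2.5903, 1.7862), alpha = 0.01
Step 1: grad_x = 2*5*-2.5903 = -25.903, grad_y = 2*6*1.7862 = 21.4344
  x_1 = -2.5903 - 0.01*-25.903 = -2.3313
  y_1 = 1.7862 - 0.01*21.4344 = 1.5719
Step 2: grad_x = 2*5*-2.3313 = -23.3127, grad_y = 2*6*1.5719 = 18.8623
  x_2 = -2.3313 - 0.01*-23.3127 = -2.0981
  y_2 = 1.5719 - 0.01*18.8623 = 1.3832
Step 3: grad_x = 2*5*-2.0981 = -20.9814, grad_y = 2*6*1.3832 = 16.5988
  x_3 = -2.0981 - 0.01*-20.9814 = -1.8883
  y_3 = 1.3832 - 0.01*16.5988 = 1.2172
f(-1.8883, 1.2172) = 5*(-1.8883)^2 + 6*1.2172^2 = 26.719


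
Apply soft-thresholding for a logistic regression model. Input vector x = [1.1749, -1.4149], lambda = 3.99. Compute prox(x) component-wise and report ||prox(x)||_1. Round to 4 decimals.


Soft-thresholding with lambda = 3.99:
prox(1.1749) = sign(1.1749)*max(|1.1749| - 3.99, 0) = 0.0
prox(-1.4149) = sign(-1.4149)*max(|-1.4149| - 3.99, 0) = 0.0
prox(x) = [0.0, 0.0]
||prox(x)||_1 = 0.0 + 0.0 = 0.0


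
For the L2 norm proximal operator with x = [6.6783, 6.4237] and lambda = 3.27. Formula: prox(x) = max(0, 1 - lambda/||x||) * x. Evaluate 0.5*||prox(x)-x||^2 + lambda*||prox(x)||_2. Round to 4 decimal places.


Step 1: Compute ||x||.
||x|| = 9.2663
Step 2: Compute scaling factor.
scale = max(0, 1 - 3.27/9.2663) = 0.6471
Step 3: prox(x) = [4.3216, 4.1568]
||prox(x)|| = 5.9963
Step 4: Proximal objective.
0.5*||prox-x||^2 = 5.3465
lambda*||prox|| = 19.6079
Total = 24.9542
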